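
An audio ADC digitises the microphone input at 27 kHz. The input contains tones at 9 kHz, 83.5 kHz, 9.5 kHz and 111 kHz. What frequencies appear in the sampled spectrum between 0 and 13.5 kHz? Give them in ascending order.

2.5 kHz, 3 kHz, 9 kHz, 9.5 kHz

fs/2 = 13.5 kHz.
9 kHz ≤ fs/2 = 13.5 kHz, passes unchanged.
83.5 kHz mod fs = 2.5 kHz.
2.5 kHz ≤ fs/2 = 13.5 kHz, appears at 2.5 kHz.
9.5 kHz ≤ fs/2 = 13.5 kHz, passes unchanged.
111 kHz mod fs = 3 kHz.
3 kHz ≤ fs/2 = 13.5 kHz, appears at 3 kHz.
Distinct values: {2.5 kHz, 3 kHz, 9 kHz, 9.5 kHz}.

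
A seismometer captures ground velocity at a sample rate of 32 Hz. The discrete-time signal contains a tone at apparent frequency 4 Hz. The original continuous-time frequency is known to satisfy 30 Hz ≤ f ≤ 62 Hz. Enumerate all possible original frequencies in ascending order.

Frequencies that alias to 4 Hz are k·fs ± 4 Hz for integer k ≥ 0.
k=0: 4 Hz.
k=1: 28 Hz, 36 Hz.
k=2: 60 Hz, 68 Hz.
k=3: 92 Hz, 100 Hz.
Within [30 Hz, 62 Hz]: 36 Hz, 60 Hz.

36 Hz, 60 Hz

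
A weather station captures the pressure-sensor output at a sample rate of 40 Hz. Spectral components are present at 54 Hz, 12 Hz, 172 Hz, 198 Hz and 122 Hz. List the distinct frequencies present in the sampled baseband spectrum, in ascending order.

fs/2 = 20 Hz.
54 Hz mod fs = 14 Hz.
14 Hz ≤ fs/2 = 20 Hz, appears at 14 Hz.
12 Hz ≤ fs/2 = 20 Hz, passes unchanged.
172 Hz mod fs = 12 Hz.
12 Hz ≤ fs/2 = 20 Hz, appears at 12 Hz.
198 Hz mod fs = 38 Hz.
38 Hz > fs/2 = 20 Hz, folds to fs − 38 Hz = 2 Hz.
122 Hz mod fs = 2 Hz.
2 Hz ≤ fs/2 = 20 Hz, appears at 2 Hz.
Distinct values: {2 Hz, 12 Hz, 14 Hz}.

2 Hz, 12 Hz, 14 Hz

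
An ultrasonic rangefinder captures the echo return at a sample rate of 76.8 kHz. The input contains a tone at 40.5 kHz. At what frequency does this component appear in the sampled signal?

36.3 kHz

40.5 kHz > fs/2 = 38.4 kHz, folds to fs − 40.5 kHz = 36.3 kHz.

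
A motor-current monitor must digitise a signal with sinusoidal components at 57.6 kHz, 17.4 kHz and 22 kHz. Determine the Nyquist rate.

Highest-frequency component: 57.6 kHz.
Nyquist rate = 2 × 57.6 kHz = 115.2 kHz.

115.2 kHz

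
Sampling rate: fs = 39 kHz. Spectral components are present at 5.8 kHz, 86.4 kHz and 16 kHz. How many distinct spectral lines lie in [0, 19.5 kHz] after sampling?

3

fs/2 = 19.5 kHz.
5.8 kHz ≤ fs/2 = 19.5 kHz, passes unchanged.
86.4 kHz mod fs = 8.4 kHz.
8.4 kHz ≤ fs/2 = 19.5 kHz, appears at 8.4 kHz.
16 kHz ≤ fs/2 = 19.5 kHz, passes unchanged.
Distinct values: {5.8 kHz, 8.4 kHz, 16 kHz} → 3.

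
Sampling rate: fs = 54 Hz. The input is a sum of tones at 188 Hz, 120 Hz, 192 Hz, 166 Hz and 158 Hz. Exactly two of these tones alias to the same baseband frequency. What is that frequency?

fs/2 = 27 Hz.
188 Hz mod fs = 26 Hz.
26 Hz ≤ fs/2 = 27 Hz, appears at 26 Hz.
120 Hz mod fs = 12 Hz.
12 Hz ≤ fs/2 = 27 Hz, appears at 12 Hz.
192 Hz mod fs = 30 Hz.
30 Hz > fs/2 = 27 Hz, folds to fs − 30 Hz = 24 Hz.
166 Hz mod fs = 4 Hz.
4 Hz ≤ fs/2 = 27 Hz, appears at 4 Hz.
158 Hz mod fs = 50 Hz.
50 Hz > fs/2 = 27 Hz, folds to fs − 50 Hz = 4 Hz.
158 Hz and 166 Hz both map to 4 Hz.

4 Hz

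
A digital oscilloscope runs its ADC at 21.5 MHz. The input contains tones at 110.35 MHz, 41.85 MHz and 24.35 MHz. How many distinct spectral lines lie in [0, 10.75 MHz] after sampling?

2

fs/2 = 10.75 MHz.
110.35 MHz mod fs = 2.85 MHz.
2.85 MHz ≤ fs/2 = 10.75 MHz, appears at 2.85 MHz.
41.85 MHz mod fs = 20.35 MHz.
20.35 MHz > fs/2 = 10.75 MHz, folds to fs − 20.35 MHz = 1.15 MHz.
24.35 MHz mod fs = 2.85 MHz.
2.85 MHz ≤ fs/2 = 10.75 MHz, appears at 2.85 MHz.
Distinct values: {1.15 MHz, 2.85 MHz} → 2.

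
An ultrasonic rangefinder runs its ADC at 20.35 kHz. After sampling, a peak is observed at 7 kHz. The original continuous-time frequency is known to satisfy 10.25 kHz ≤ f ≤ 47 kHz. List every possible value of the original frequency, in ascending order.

13.35 kHz, 27.35 kHz, 33.7 kHz

Frequencies that alias to 7 kHz are k·fs ± 7 kHz for integer k ≥ 0.
k=0: 7 kHz.
k=1: 13.35 kHz, 27.35 kHz.
k=2: 33.7 kHz, 47.7 kHz.
k=3: 54.05 kHz, 68.05 kHz.
Within [10.25 kHz, 47 kHz]: 13.35 kHz, 27.35 kHz, 33.7 kHz.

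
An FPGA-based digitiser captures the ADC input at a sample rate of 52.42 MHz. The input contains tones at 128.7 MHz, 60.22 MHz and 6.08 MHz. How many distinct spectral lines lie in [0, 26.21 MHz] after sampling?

3

fs/2 = 26.21 MHz.
128.7 MHz mod fs = 23.86 MHz.
23.86 MHz ≤ fs/2 = 26.21 MHz, appears at 23.86 MHz.
60.22 MHz mod fs = 7.8 MHz.
7.8 MHz ≤ fs/2 = 26.21 MHz, appears at 7.8 MHz.
6.08 MHz ≤ fs/2 = 26.21 MHz, passes unchanged.
Distinct values: {6.08 MHz, 7.8 MHz, 23.86 MHz} → 3.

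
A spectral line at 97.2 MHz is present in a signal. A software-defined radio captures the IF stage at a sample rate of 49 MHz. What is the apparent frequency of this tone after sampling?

97.2 MHz mod fs = 48.2 MHz.
48.2 MHz > fs/2 = 24.5 MHz, folds to fs − 48.2 MHz = 0.8 MHz.

0.8 MHz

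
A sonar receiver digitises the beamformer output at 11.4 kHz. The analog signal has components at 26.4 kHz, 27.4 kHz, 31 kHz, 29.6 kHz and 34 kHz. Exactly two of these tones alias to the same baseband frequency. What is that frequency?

fs/2 = 5.7 kHz.
26.4 kHz mod fs = 3.6 kHz.
3.6 kHz ≤ fs/2 = 5.7 kHz, appears at 3.6 kHz.
27.4 kHz mod fs = 4.6 kHz.
4.6 kHz ≤ fs/2 = 5.7 kHz, appears at 4.6 kHz.
31 kHz mod fs = 8.2 kHz.
8.2 kHz > fs/2 = 5.7 kHz, folds to fs − 8.2 kHz = 3.2 kHz.
29.6 kHz mod fs = 6.8 kHz.
6.8 kHz > fs/2 = 5.7 kHz, folds to fs − 6.8 kHz = 4.6 kHz.
34 kHz mod fs = 11.2 kHz.
11.2 kHz > fs/2 = 5.7 kHz, folds to fs − 11.2 kHz = 0.2 kHz.
27.4 kHz and 29.6 kHz both map to 4.6 kHz.

4.6 kHz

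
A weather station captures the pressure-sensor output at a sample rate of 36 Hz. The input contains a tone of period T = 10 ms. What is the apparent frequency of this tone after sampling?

T = 10 ms → f = 1/T = 100 Hz.
100 Hz mod fs = 28 Hz.
28 Hz > fs/2 = 18 Hz, folds to fs − 28 Hz = 8 Hz.

8 Hz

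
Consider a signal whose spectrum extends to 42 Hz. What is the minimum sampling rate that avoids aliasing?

Nyquist rate = 2 × 42 Hz = 84 Hz.

84 Hz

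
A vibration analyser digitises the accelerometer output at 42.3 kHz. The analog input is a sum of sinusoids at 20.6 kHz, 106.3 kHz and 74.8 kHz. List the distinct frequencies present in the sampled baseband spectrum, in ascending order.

fs/2 = 21.15 kHz.
20.6 kHz ≤ fs/2 = 21.15 kHz, passes unchanged.
106.3 kHz mod fs = 21.7 kHz.
21.7 kHz > fs/2 = 21.15 kHz, folds to fs − 21.7 kHz = 20.6 kHz.
74.8 kHz mod fs = 32.5 kHz.
32.5 kHz > fs/2 = 21.15 kHz, folds to fs − 32.5 kHz = 9.8 kHz.
Distinct values: {9.8 kHz, 20.6 kHz}.

9.8 kHz, 20.6 kHz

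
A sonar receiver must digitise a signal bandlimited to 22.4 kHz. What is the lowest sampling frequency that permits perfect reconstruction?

Nyquist rate = 2 × 22.4 kHz = 44.8 kHz.

44.8 kHz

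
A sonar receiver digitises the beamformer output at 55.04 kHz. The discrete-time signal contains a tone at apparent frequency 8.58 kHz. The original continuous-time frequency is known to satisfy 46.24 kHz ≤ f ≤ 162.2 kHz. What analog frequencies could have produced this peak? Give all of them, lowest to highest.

46.46 kHz, 63.62 kHz, 101.5 kHz, 118.66 kHz, 156.54 kHz

Frequencies that alias to 8.58 kHz are k·fs ± 8.58 kHz for integer k ≥ 0.
k=0: 8.58 kHz.
k=1: 46.46 kHz, 63.62 kHz.
k=2: 101.5 kHz, 118.66 kHz.
k=3: 156.54 kHz, 173.7 kHz.
k=4: 211.58 kHz, 228.74 kHz.
Within [46.24 kHz, 162.2 kHz]: 46.46 kHz, 63.62 kHz, 101.5 kHz, 118.66 kHz, 156.54 kHz.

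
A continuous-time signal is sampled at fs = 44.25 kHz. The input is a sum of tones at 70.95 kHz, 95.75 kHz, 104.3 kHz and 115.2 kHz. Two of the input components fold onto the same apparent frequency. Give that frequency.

fs/2 = 22.125 kHz.
70.95 kHz mod fs = 26.7 kHz.
26.7 kHz > fs/2 = 22.125 kHz, folds to fs − 26.7 kHz = 17.55 kHz.
95.75 kHz mod fs = 7.25 kHz.
7.25 kHz ≤ fs/2 = 22.125 kHz, appears at 7.25 kHz.
104.3 kHz mod fs = 15.8 kHz.
15.8 kHz ≤ fs/2 = 22.125 kHz, appears at 15.8 kHz.
115.2 kHz mod fs = 26.7 kHz.
26.7 kHz > fs/2 = 22.125 kHz, folds to fs − 26.7 kHz = 17.55 kHz.
70.95 kHz and 115.2 kHz both map to 17.55 kHz.

17.55 kHz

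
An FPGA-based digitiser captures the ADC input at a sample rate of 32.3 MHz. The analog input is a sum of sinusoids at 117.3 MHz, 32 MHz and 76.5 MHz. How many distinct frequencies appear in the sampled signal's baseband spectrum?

2

fs/2 = 16.15 MHz.
117.3 MHz mod fs = 20.4 MHz.
20.4 MHz > fs/2 = 16.15 MHz, folds to fs − 20.4 MHz = 11.9 MHz.
32 MHz > fs/2 = 16.15 MHz, folds to fs − 32 MHz = 0.3 MHz.
76.5 MHz mod fs = 11.9 MHz.
11.9 MHz ≤ fs/2 = 16.15 MHz, appears at 11.9 MHz.
Distinct values: {0.3 MHz, 11.9 MHz} → 2.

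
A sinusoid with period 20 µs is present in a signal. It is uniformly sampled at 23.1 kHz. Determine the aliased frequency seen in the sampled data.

3.8 kHz

T = 20 µs → f = 1/T = 50 kHz.
50 kHz mod fs = 3.8 kHz.
3.8 kHz ≤ fs/2 = 11.55 kHz, appears at 3.8 kHz.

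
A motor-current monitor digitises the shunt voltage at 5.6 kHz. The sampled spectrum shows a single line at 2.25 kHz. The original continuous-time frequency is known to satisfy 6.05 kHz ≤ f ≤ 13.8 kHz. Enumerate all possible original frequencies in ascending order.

Frequencies that alias to 2.25 kHz are k·fs ± 2.25 kHz for integer k ≥ 0.
k=0: 2.25 kHz.
k=1: 3.35 kHz, 7.85 kHz.
k=2: 8.95 kHz, 13.45 kHz.
k=3: 14.55 kHz, 19.05 kHz.
Within [6.05 kHz, 13.8 kHz]: 7.85 kHz, 8.95 kHz, 13.45 kHz.

7.85 kHz, 8.95 kHz, 13.45 kHz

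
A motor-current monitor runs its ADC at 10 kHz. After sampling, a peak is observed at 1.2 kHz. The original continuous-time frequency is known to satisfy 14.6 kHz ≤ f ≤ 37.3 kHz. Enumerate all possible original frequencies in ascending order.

18.8 kHz, 21.2 kHz, 28.8 kHz, 31.2 kHz

Frequencies that alias to 1.2 kHz are k·fs ± 1.2 kHz for integer k ≥ 0.
k=0: 1.2 kHz.
k=1: 8.8 kHz, 11.2 kHz.
k=2: 18.8 kHz, 21.2 kHz.
k=3: 28.8 kHz, 31.2 kHz.
k=4: 38.8 kHz, 41.2 kHz.
Within [14.6 kHz, 37.3 kHz]: 18.8 kHz, 21.2 kHz, 28.8 kHz, 31.2 kHz.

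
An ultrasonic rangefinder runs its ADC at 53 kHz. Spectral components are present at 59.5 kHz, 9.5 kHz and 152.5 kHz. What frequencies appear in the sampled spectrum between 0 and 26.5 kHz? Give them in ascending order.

6.5 kHz, 9.5 kHz

fs/2 = 26.5 kHz.
59.5 kHz mod fs = 6.5 kHz.
6.5 kHz ≤ fs/2 = 26.5 kHz, appears at 6.5 kHz.
9.5 kHz ≤ fs/2 = 26.5 kHz, passes unchanged.
152.5 kHz mod fs = 46.5 kHz.
46.5 kHz > fs/2 = 26.5 kHz, folds to fs − 46.5 kHz = 6.5 kHz.
Distinct values: {6.5 kHz, 9.5 kHz}.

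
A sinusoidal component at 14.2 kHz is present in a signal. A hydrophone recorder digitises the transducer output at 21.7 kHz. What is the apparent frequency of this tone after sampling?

7.5 kHz

14.2 kHz > fs/2 = 10.85 kHz, folds to fs − 14.2 kHz = 7.5 kHz.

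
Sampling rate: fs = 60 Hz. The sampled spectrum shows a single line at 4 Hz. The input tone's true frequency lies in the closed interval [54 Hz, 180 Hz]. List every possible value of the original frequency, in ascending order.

Frequencies that alias to 4 Hz are k·fs ± 4 Hz for integer k ≥ 0.
k=0: 4 Hz.
k=1: 56 Hz, 64 Hz.
k=2: 116 Hz, 124 Hz.
k=3: 176 Hz, 184 Hz.
k=4: 236 Hz, 244 Hz.
Within [54 Hz, 180 Hz]: 56 Hz, 64 Hz, 116 Hz, 124 Hz, 176 Hz.

56 Hz, 64 Hz, 116 Hz, 124 Hz, 176 Hz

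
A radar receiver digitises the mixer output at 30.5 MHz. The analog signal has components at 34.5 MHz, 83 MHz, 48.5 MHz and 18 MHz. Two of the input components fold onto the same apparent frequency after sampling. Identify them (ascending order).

fs/2 = 15.25 MHz.
34.5 MHz mod fs = 4 MHz.
4 MHz ≤ fs/2 = 15.25 MHz, appears at 4 MHz.
83 MHz mod fs = 22 MHz.
22 MHz > fs/2 = 15.25 MHz, folds to fs − 22 MHz = 8.5 MHz.
48.5 MHz mod fs = 18 MHz.
18 MHz > fs/2 = 15.25 MHz, folds to fs − 18 MHz = 12.5 MHz.
18 MHz > fs/2 = 15.25 MHz, folds to fs − 18 MHz = 12.5 MHz.
18 MHz and 48.5 MHz both map to 12.5 MHz.

18 MHz, 48.5 MHz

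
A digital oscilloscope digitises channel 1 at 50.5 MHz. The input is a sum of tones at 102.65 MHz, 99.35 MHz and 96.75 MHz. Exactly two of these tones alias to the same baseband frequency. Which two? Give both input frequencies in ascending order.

99.35 MHz, 102.65 MHz

fs/2 = 25.25 MHz.
102.65 MHz mod fs = 1.65 MHz.
1.65 MHz ≤ fs/2 = 25.25 MHz, appears at 1.65 MHz.
99.35 MHz mod fs = 48.85 MHz.
48.85 MHz > fs/2 = 25.25 MHz, folds to fs − 48.85 MHz = 1.65 MHz.
96.75 MHz mod fs = 46.25 MHz.
46.25 MHz > fs/2 = 25.25 MHz, folds to fs − 46.25 MHz = 4.25 MHz.
99.35 MHz and 102.65 MHz both map to 1.65 MHz.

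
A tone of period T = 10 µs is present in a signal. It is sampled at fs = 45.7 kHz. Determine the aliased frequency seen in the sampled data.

8.6 kHz

T = 10 µs → f = 1/T = 100 kHz.
100 kHz mod fs = 8.6 kHz.
8.6 kHz ≤ fs/2 = 22.85 kHz, appears at 8.6 kHz.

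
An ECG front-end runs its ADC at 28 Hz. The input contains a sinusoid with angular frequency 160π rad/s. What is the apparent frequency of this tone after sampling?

ω = 160π rad/s → f = ω/(2π) = 80 Hz.
80 Hz mod fs = 24 Hz.
24 Hz > fs/2 = 14 Hz, folds to fs − 24 Hz = 4 Hz.

4 Hz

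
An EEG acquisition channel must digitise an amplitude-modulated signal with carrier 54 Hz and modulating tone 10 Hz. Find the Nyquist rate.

128 Hz

AM sidebands sit at fc ± fm = 44 Hz and 64 Hz.
Highest-frequency component: 64 Hz.
Nyquist rate = 2 × 64 Hz = 128 Hz.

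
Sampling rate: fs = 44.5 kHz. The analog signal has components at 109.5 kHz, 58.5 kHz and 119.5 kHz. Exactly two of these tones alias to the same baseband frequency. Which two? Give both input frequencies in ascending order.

58.5 kHz, 119.5 kHz

fs/2 = 22.25 kHz.
109.5 kHz mod fs = 20.5 kHz.
20.5 kHz ≤ fs/2 = 22.25 kHz, appears at 20.5 kHz.
58.5 kHz mod fs = 14 kHz.
14 kHz ≤ fs/2 = 22.25 kHz, appears at 14 kHz.
119.5 kHz mod fs = 30.5 kHz.
30.5 kHz > fs/2 = 22.25 kHz, folds to fs − 30.5 kHz = 14 kHz.
58.5 kHz and 119.5 kHz both map to 14 kHz.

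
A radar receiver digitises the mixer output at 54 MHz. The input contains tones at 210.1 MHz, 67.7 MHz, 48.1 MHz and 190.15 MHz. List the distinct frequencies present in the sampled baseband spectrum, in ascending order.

fs/2 = 27 MHz.
210.1 MHz mod fs = 48.1 MHz.
48.1 MHz > fs/2 = 27 MHz, folds to fs − 48.1 MHz = 5.9 MHz.
67.7 MHz mod fs = 13.7 MHz.
13.7 MHz ≤ fs/2 = 27 MHz, appears at 13.7 MHz.
48.1 MHz > fs/2 = 27 MHz, folds to fs − 48.1 MHz = 5.9 MHz.
190.15 MHz mod fs = 28.15 MHz.
28.15 MHz > fs/2 = 27 MHz, folds to fs − 28.15 MHz = 25.85 MHz.
Distinct values: {5.9 MHz, 13.7 MHz, 25.85 MHz}.

5.9 MHz, 13.7 MHz, 25.85 MHz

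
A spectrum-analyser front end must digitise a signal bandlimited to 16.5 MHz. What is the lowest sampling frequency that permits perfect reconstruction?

Nyquist rate = 2 × 16.5 MHz = 33 MHz.

33 MHz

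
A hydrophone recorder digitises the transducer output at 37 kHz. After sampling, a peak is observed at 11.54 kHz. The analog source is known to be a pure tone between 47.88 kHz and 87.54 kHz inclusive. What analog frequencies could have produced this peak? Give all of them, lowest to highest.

48.54 kHz, 62.46 kHz, 85.54 kHz

Frequencies that alias to 11.54 kHz are k·fs ± 11.54 kHz for integer k ≥ 0.
k=0: 11.54 kHz.
k=1: 25.46 kHz, 48.54 kHz.
k=2: 62.46 kHz, 85.54 kHz.
k=3: 99.46 kHz, 122.54 kHz.
Within [47.88 kHz, 87.54 kHz]: 48.54 kHz, 62.46 kHz, 85.54 kHz.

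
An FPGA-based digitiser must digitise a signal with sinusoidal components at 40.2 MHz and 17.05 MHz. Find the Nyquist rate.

Highest-frequency component: 40.2 MHz.
Nyquist rate = 2 × 40.2 MHz = 80.4 MHz.

80.4 MHz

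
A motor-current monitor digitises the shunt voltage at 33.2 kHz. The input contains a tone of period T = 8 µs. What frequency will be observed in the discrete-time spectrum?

T = 8 µs → f = 1/T = 125 kHz.
125 kHz mod fs = 25.4 kHz.
25.4 kHz > fs/2 = 16.6 kHz, folds to fs − 25.4 kHz = 7.8 kHz.

7.8 kHz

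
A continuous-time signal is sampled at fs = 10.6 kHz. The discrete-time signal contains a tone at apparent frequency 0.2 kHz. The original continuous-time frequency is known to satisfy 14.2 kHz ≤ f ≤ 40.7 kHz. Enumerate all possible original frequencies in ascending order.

Frequencies that alias to 0.2 kHz are k·fs ± 0.2 kHz for integer k ≥ 0.
k=0: 0.2 kHz.
k=1: 10.4 kHz, 10.8 kHz.
k=2: 21 kHz, 21.4 kHz.
k=3: 31.6 kHz, 32 kHz.
k=4: 42.2 kHz, 42.6 kHz.
Within [14.2 kHz, 40.7 kHz]: 21 kHz, 21.4 kHz, 31.6 kHz, 32 kHz.

21 kHz, 21.4 kHz, 31.6 kHz, 32 kHz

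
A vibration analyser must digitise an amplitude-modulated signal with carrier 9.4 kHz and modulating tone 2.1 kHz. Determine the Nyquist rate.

23 kHz

AM sidebands sit at fc ± fm = 7.3 kHz and 11.5 kHz.
Highest-frequency component: 11.5 kHz.
Nyquist rate = 2 × 11.5 kHz = 23 kHz.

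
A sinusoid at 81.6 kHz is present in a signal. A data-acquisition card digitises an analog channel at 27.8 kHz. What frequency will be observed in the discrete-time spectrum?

81.6 kHz mod fs = 26 kHz.
26 kHz > fs/2 = 13.9 kHz, folds to fs − 26 kHz = 1.8 kHz.

1.8 kHz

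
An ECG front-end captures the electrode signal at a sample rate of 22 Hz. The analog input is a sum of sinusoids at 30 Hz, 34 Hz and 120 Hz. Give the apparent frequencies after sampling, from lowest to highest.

fs/2 = 11 Hz.
30 Hz mod fs = 8 Hz.
8 Hz ≤ fs/2 = 11 Hz, appears at 8 Hz.
34 Hz mod fs = 12 Hz.
12 Hz > fs/2 = 11 Hz, folds to fs − 12 Hz = 10 Hz.
120 Hz mod fs = 10 Hz.
10 Hz ≤ fs/2 = 11 Hz, appears at 10 Hz.
Distinct values: {8 Hz, 10 Hz}.

8 Hz, 10 Hz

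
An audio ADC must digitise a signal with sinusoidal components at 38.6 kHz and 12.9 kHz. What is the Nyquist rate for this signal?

77.2 kHz

Highest-frequency component: 38.6 kHz.
Nyquist rate = 2 × 38.6 kHz = 77.2 kHz.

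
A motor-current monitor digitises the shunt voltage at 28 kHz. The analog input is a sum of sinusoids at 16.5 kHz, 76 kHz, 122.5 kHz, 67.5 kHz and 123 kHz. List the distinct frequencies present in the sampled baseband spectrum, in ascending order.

8 kHz, 10.5 kHz, 11 kHz, 11.5 kHz

fs/2 = 14 kHz.
16.5 kHz > fs/2 = 14 kHz, folds to fs − 16.5 kHz = 11.5 kHz.
76 kHz mod fs = 20 kHz.
20 kHz > fs/2 = 14 kHz, folds to fs − 20 kHz = 8 kHz.
122.5 kHz mod fs = 10.5 kHz.
10.5 kHz ≤ fs/2 = 14 kHz, appears at 10.5 kHz.
67.5 kHz mod fs = 11.5 kHz.
11.5 kHz ≤ fs/2 = 14 kHz, appears at 11.5 kHz.
123 kHz mod fs = 11 kHz.
11 kHz ≤ fs/2 = 14 kHz, appears at 11 kHz.
Distinct values: {8 kHz, 10.5 kHz, 11 kHz, 11.5 kHz}.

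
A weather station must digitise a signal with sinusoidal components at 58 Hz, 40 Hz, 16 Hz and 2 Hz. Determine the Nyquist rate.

116 Hz

Highest-frequency component: 58 Hz.
Nyquist rate = 2 × 58 Hz = 116 Hz.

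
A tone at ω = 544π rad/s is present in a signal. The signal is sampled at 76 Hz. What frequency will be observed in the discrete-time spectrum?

32 Hz

ω = 544π rad/s → f = ω/(2π) = 272 Hz.
272 Hz mod fs = 44 Hz.
44 Hz > fs/2 = 38 Hz, folds to fs − 44 Hz = 32 Hz.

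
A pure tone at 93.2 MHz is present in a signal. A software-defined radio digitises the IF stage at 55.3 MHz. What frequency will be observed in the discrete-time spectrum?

93.2 MHz mod fs = 37.9 MHz.
37.9 MHz > fs/2 = 27.65 MHz, folds to fs − 37.9 MHz = 17.4 MHz.

17.4 MHz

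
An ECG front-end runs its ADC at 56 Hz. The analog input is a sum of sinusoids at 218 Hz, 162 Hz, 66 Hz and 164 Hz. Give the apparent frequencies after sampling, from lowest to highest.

fs/2 = 28 Hz.
218 Hz mod fs = 50 Hz.
50 Hz > fs/2 = 28 Hz, folds to fs − 50 Hz = 6 Hz.
162 Hz mod fs = 50 Hz.
50 Hz > fs/2 = 28 Hz, folds to fs − 50 Hz = 6 Hz.
66 Hz mod fs = 10 Hz.
10 Hz ≤ fs/2 = 28 Hz, appears at 10 Hz.
164 Hz mod fs = 52 Hz.
52 Hz > fs/2 = 28 Hz, folds to fs − 52 Hz = 4 Hz.
Distinct values: {4 Hz, 6 Hz, 10 Hz}.

4 Hz, 6 Hz, 10 Hz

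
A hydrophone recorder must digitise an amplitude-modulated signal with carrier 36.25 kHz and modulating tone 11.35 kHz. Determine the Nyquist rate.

AM sidebands sit at fc ± fm = 24.9 kHz and 47.6 kHz.
Highest-frequency component: 47.6 kHz.
Nyquist rate = 2 × 47.6 kHz = 95.2 kHz.

95.2 kHz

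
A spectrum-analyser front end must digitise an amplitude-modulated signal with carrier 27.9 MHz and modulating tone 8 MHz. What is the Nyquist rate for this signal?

71.8 MHz

AM sidebands sit at fc ± fm = 19.9 MHz and 35.9 MHz.
Highest-frequency component: 35.9 MHz.
Nyquist rate = 2 × 35.9 MHz = 71.8 MHz.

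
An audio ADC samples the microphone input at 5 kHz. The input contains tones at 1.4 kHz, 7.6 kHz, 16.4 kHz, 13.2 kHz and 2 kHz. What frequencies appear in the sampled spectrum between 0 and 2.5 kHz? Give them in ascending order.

1.4 kHz, 1.8 kHz, 2 kHz, 2.4 kHz

fs/2 = 2.5 kHz.
1.4 kHz ≤ fs/2 = 2.5 kHz, passes unchanged.
7.6 kHz mod fs = 2.6 kHz.
2.6 kHz > fs/2 = 2.5 kHz, folds to fs − 2.6 kHz = 2.4 kHz.
16.4 kHz mod fs = 1.4 kHz.
1.4 kHz ≤ fs/2 = 2.5 kHz, appears at 1.4 kHz.
13.2 kHz mod fs = 3.2 kHz.
3.2 kHz > fs/2 = 2.5 kHz, folds to fs − 3.2 kHz = 1.8 kHz.
2 kHz ≤ fs/2 = 2.5 kHz, passes unchanged.
Distinct values: {1.4 kHz, 1.8 kHz, 2 kHz, 2.4 kHz}.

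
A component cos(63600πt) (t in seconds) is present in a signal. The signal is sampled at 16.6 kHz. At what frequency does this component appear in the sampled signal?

1.4 kHz

ω = 63600π rad/s → f = ω/(2π) = 31800 Hz = 31.8 kHz.
31.8 kHz mod fs = 15.2 kHz.
15.2 kHz > fs/2 = 8.3 kHz, folds to fs − 15.2 kHz = 1.4 kHz.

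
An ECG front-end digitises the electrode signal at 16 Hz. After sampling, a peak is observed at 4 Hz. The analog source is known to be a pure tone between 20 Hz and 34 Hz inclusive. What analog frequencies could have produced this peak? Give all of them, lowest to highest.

20 Hz, 28 Hz

Frequencies that alias to 4 Hz are k·fs ± 4 Hz for integer k ≥ 0.
k=0: 4 Hz.
k=1: 12 Hz, 20 Hz.
k=2: 28 Hz, 36 Hz.
k=3: 44 Hz, 52 Hz.
Within [20 Hz, 34 Hz]: 20 Hz, 28 Hz.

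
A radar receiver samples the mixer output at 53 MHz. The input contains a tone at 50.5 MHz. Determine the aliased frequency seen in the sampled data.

50.5 MHz > fs/2 = 26.5 MHz, folds to fs − 50.5 MHz = 2.5 MHz.

2.5 MHz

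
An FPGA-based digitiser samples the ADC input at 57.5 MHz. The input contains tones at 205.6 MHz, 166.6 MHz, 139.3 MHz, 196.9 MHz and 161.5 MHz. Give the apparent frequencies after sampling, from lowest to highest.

5.9 MHz, 11 MHz, 24.3 MHz, 24.4 MHz

fs/2 = 28.75 MHz.
205.6 MHz mod fs = 33.1 MHz.
33.1 MHz > fs/2 = 28.75 MHz, folds to fs − 33.1 MHz = 24.4 MHz.
166.6 MHz mod fs = 51.6 MHz.
51.6 MHz > fs/2 = 28.75 MHz, folds to fs − 51.6 MHz = 5.9 MHz.
139.3 MHz mod fs = 24.3 MHz.
24.3 MHz ≤ fs/2 = 28.75 MHz, appears at 24.3 MHz.
196.9 MHz mod fs = 24.4 MHz.
24.4 MHz ≤ fs/2 = 28.75 MHz, appears at 24.4 MHz.
161.5 MHz mod fs = 46.5 MHz.
46.5 MHz > fs/2 = 28.75 MHz, folds to fs − 46.5 MHz = 11 MHz.
Distinct values: {5.9 MHz, 11 MHz, 24.3 MHz, 24.4 MHz}.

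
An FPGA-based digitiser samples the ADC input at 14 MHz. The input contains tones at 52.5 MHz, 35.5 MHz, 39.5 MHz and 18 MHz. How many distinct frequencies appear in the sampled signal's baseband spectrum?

fs/2 = 7 MHz.
52.5 MHz mod fs = 10.5 MHz.
10.5 MHz > fs/2 = 7 MHz, folds to fs − 10.5 MHz = 3.5 MHz.
35.5 MHz mod fs = 7.5 MHz.
7.5 MHz > fs/2 = 7 MHz, folds to fs − 7.5 MHz = 6.5 MHz.
39.5 MHz mod fs = 11.5 MHz.
11.5 MHz > fs/2 = 7 MHz, folds to fs − 11.5 MHz = 2.5 MHz.
18 MHz mod fs = 4 MHz.
4 MHz ≤ fs/2 = 7 MHz, appears at 4 MHz.
Distinct values: {2.5 MHz, 3.5 MHz, 4 MHz, 6.5 MHz} → 4.

4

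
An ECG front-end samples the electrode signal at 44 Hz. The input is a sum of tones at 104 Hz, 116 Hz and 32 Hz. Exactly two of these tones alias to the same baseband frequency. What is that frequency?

16 Hz

fs/2 = 22 Hz.
104 Hz mod fs = 16 Hz.
16 Hz ≤ fs/2 = 22 Hz, appears at 16 Hz.
116 Hz mod fs = 28 Hz.
28 Hz > fs/2 = 22 Hz, folds to fs − 28 Hz = 16 Hz.
32 Hz > fs/2 = 22 Hz, folds to fs − 32 Hz = 12 Hz.
104 Hz and 116 Hz both map to 16 Hz.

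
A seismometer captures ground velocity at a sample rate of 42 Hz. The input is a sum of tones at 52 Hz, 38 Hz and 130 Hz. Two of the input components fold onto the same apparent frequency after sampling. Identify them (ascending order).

fs/2 = 21 Hz.
52 Hz mod fs = 10 Hz.
10 Hz ≤ fs/2 = 21 Hz, appears at 10 Hz.
38 Hz > fs/2 = 21 Hz, folds to fs − 38 Hz = 4 Hz.
130 Hz mod fs = 4 Hz.
4 Hz ≤ fs/2 = 21 Hz, appears at 4 Hz.
38 Hz and 130 Hz both map to 4 Hz.

38 Hz, 130 Hz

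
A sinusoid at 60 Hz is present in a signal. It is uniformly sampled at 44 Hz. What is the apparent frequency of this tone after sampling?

16 Hz

60 Hz mod fs = 16 Hz.
16 Hz ≤ fs/2 = 22 Hz, appears at 16 Hz.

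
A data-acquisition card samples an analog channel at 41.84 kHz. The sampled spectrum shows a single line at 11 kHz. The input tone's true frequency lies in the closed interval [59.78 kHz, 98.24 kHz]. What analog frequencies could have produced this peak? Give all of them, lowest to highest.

72.68 kHz, 94.68 kHz

Frequencies that alias to 11 kHz are k·fs ± 11 kHz for integer k ≥ 0.
k=0: 11 kHz.
k=1: 30.84 kHz, 52.84 kHz.
k=2: 72.68 kHz, 94.68 kHz.
k=3: 114.52 kHz, 136.52 kHz.
Within [59.78 kHz, 98.24 kHz]: 72.68 kHz, 94.68 kHz.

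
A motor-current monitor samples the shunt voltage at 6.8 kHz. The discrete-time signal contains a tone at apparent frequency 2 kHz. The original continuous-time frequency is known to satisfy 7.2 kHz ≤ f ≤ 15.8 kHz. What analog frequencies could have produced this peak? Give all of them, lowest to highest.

8.8 kHz, 11.6 kHz, 15.6 kHz

Frequencies that alias to 2 kHz are k·fs ± 2 kHz for integer k ≥ 0.
k=0: 2 kHz.
k=1: 4.8 kHz, 8.8 kHz.
k=2: 11.6 kHz, 15.6 kHz.
k=3: 18.4 kHz, 22.4 kHz.
Within [7.2 kHz, 15.8 kHz]: 8.8 kHz, 11.6 kHz, 15.6 kHz.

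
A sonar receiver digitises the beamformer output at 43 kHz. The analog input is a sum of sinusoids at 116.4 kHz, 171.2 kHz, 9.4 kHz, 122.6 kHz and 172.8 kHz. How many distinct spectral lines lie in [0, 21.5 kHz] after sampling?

4

fs/2 = 21.5 kHz.
116.4 kHz mod fs = 30.4 kHz.
30.4 kHz > fs/2 = 21.5 kHz, folds to fs − 30.4 kHz = 12.6 kHz.
171.2 kHz mod fs = 42.2 kHz.
42.2 kHz > fs/2 = 21.5 kHz, folds to fs − 42.2 kHz = 0.8 kHz.
9.4 kHz ≤ fs/2 = 21.5 kHz, passes unchanged.
122.6 kHz mod fs = 36.6 kHz.
36.6 kHz > fs/2 = 21.5 kHz, folds to fs − 36.6 kHz = 6.4 kHz.
172.8 kHz mod fs = 0.8 kHz.
0.8 kHz ≤ fs/2 = 21.5 kHz, appears at 0.8 kHz.
Distinct values: {0.8 kHz, 6.4 kHz, 9.4 kHz, 12.6 kHz} → 4.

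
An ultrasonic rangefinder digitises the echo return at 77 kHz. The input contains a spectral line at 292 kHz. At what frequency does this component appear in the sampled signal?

292 kHz mod fs = 61 kHz.
61 kHz > fs/2 = 38.5 kHz, folds to fs − 61 kHz = 16 kHz.

16 kHz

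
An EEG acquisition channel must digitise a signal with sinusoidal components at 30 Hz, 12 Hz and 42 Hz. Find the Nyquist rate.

Highest-frequency component: 42 Hz.
Nyquist rate = 2 × 42 Hz = 84 Hz.

84 Hz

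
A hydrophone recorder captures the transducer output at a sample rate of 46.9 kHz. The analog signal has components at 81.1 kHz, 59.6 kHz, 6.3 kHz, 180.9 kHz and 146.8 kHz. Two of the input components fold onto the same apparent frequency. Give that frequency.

12.7 kHz

fs/2 = 23.45 kHz.
81.1 kHz mod fs = 34.2 kHz.
34.2 kHz > fs/2 = 23.45 kHz, folds to fs − 34.2 kHz = 12.7 kHz.
59.6 kHz mod fs = 12.7 kHz.
12.7 kHz ≤ fs/2 = 23.45 kHz, appears at 12.7 kHz.
6.3 kHz ≤ fs/2 = 23.45 kHz, passes unchanged.
180.9 kHz mod fs = 40.2 kHz.
40.2 kHz > fs/2 = 23.45 kHz, folds to fs − 40.2 kHz = 6.7 kHz.
146.8 kHz mod fs = 6.1 kHz.
6.1 kHz ≤ fs/2 = 23.45 kHz, appears at 6.1 kHz.
59.6 kHz and 81.1 kHz both map to 12.7 kHz.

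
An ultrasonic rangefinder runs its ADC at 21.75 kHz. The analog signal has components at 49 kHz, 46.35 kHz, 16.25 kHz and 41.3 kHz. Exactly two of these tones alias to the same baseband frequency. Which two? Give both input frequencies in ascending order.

fs/2 = 10.875 kHz.
49 kHz mod fs = 5.5 kHz.
5.5 kHz ≤ fs/2 = 10.875 kHz, appears at 5.5 kHz.
46.35 kHz mod fs = 2.85 kHz.
2.85 kHz ≤ fs/2 = 10.875 kHz, appears at 2.85 kHz.
16.25 kHz > fs/2 = 10.875 kHz, folds to fs − 16.25 kHz = 5.5 kHz.
41.3 kHz mod fs = 19.55 kHz.
19.55 kHz > fs/2 = 10.875 kHz, folds to fs − 19.55 kHz = 2.2 kHz.
16.25 kHz and 49 kHz both map to 5.5 kHz.

16.25 kHz, 49 kHz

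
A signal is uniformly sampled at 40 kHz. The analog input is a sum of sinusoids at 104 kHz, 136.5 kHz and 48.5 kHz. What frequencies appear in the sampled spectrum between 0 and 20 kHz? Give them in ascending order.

fs/2 = 20 kHz.
104 kHz mod fs = 24 kHz.
24 kHz > fs/2 = 20 kHz, folds to fs − 24 kHz = 16 kHz.
136.5 kHz mod fs = 16.5 kHz.
16.5 kHz ≤ fs/2 = 20 kHz, appears at 16.5 kHz.
48.5 kHz mod fs = 8.5 kHz.
8.5 kHz ≤ fs/2 = 20 kHz, appears at 8.5 kHz.
Distinct values: {8.5 kHz, 16 kHz, 16.5 kHz}.

8.5 kHz, 16 kHz, 16.5 kHz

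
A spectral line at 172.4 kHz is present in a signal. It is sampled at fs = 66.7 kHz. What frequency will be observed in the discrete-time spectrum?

172.4 kHz mod fs = 39 kHz.
39 kHz > fs/2 = 33.35 kHz, folds to fs − 39 kHz = 27.7 kHz.

27.7 kHz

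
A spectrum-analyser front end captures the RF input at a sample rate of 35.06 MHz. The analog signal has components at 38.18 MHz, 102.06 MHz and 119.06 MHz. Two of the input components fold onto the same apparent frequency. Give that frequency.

fs/2 = 17.53 MHz.
38.18 MHz mod fs = 3.12 MHz.
3.12 MHz ≤ fs/2 = 17.53 MHz, appears at 3.12 MHz.
102.06 MHz mod fs = 31.94 MHz.
31.94 MHz > fs/2 = 17.53 MHz, folds to fs − 31.94 MHz = 3.12 MHz.
119.06 MHz mod fs = 13.88 MHz.
13.88 MHz ≤ fs/2 = 17.53 MHz, appears at 13.88 MHz.
38.18 MHz and 102.06 MHz both map to 3.12 MHz.

3.12 MHz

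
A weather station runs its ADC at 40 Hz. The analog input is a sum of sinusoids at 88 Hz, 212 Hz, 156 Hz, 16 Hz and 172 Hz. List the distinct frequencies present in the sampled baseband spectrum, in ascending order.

fs/2 = 20 Hz.
88 Hz mod fs = 8 Hz.
8 Hz ≤ fs/2 = 20 Hz, appears at 8 Hz.
212 Hz mod fs = 12 Hz.
12 Hz ≤ fs/2 = 20 Hz, appears at 12 Hz.
156 Hz mod fs = 36 Hz.
36 Hz > fs/2 = 20 Hz, folds to fs − 36 Hz = 4 Hz.
16 Hz ≤ fs/2 = 20 Hz, passes unchanged.
172 Hz mod fs = 12 Hz.
12 Hz ≤ fs/2 = 20 Hz, appears at 12 Hz.
Distinct values: {4 Hz, 8 Hz, 12 Hz, 16 Hz}.

4 Hz, 8 Hz, 12 Hz, 16 Hz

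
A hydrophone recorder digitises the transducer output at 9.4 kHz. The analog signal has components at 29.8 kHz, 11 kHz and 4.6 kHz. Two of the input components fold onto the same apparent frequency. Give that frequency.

fs/2 = 4.7 kHz.
29.8 kHz mod fs = 1.6 kHz.
1.6 kHz ≤ fs/2 = 4.7 kHz, appears at 1.6 kHz.
11 kHz mod fs = 1.6 kHz.
1.6 kHz ≤ fs/2 = 4.7 kHz, appears at 1.6 kHz.
4.6 kHz ≤ fs/2 = 4.7 kHz, passes unchanged.
11 kHz and 29.8 kHz both map to 1.6 kHz.

1.6 kHz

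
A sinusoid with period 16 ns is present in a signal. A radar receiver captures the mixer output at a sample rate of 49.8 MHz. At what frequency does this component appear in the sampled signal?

T = 16 ns → f = 1/T = 62.5 MHz.
62.5 MHz mod fs = 12.7 MHz.
12.7 MHz ≤ fs/2 = 24.9 MHz, appears at 12.7 MHz.

12.7 MHz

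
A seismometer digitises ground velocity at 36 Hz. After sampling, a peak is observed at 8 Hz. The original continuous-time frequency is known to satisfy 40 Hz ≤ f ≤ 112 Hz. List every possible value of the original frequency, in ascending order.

Frequencies that alias to 8 Hz are k·fs ± 8 Hz for integer k ≥ 0.
k=0: 8 Hz.
k=1: 28 Hz, 44 Hz.
k=2: 64 Hz, 80 Hz.
k=3: 100 Hz, 116 Hz.
k=4: 136 Hz, 152 Hz.
Within [40 Hz, 112 Hz]: 44 Hz, 64 Hz, 80 Hz, 100 Hz.

44 Hz, 64 Hz, 80 Hz, 100 Hz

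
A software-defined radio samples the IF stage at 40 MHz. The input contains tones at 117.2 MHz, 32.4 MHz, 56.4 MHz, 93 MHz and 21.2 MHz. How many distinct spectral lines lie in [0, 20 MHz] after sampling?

5

fs/2 = 20 MHz.
117.2 MHz mod fs = 37.2 MHz.
37.2 MHz > fs/2 = 20 MHz, folds to fs − 37.2 MHz = 2.8 MHz.
32.4 MHz > fs/2 = 20 MHz, folds to fs − 32.4 MHz = 7.6 MHz.
56.4 MHz mod fs = 16.4 MHz.
16.4 MHz ≤ fs/2 = 20 MHz, appears at 16.4 MHz.
93 MHz mod fs = 13 MHz.
13 MHz ≤ fs/2 = 20 MHz, appears at 13 MHz.
21.2 MHz > fs/2 = 20 MHz, folds to fs − 21.2 MHz = 18.8 MHz.
Distinct values: {2.8 MHz, 7.6 MHz, 13 MHz, 16.4 MHz, 18.8 MHz} → 5.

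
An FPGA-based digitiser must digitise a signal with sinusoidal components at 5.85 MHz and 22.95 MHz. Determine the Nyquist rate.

45.9 MHz

Highest-frequency component: 22.95 MHz.
Nyquist rate = 2 × 22.95 MHz = 45.9 MHz.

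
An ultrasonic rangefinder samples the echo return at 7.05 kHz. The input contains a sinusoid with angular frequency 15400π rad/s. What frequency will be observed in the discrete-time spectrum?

ω = 15400π rad/s → f = ω/(2π) = 7700 Hz = 7.7 kHz.
7.7 kHz mod fs = 0.65 kHz.
0.65 kHz ≤ fs/2 = 3.525 kHz, appears at 0.65 kHz.

0.65 kHz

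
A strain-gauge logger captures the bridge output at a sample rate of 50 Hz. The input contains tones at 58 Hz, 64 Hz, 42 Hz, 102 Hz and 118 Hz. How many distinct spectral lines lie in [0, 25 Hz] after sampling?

fs/2 = 25 Hz.
58 Hz mod fs = 8 Hz.
8 Hz ≤ fs/2 = 25 Hz, appears at 8 Hz.
64 Hz mod fs = 14 Hz.
14 Hz ≤ fs/2 = 25 Hz, appears at 14 Hz.
42 Hz > fs/2 = 25 Hz, folds to fs − 42 Hz = 8 Hz.
102 Hz mod fs = 2 Hz.
2 Hz ≤ fs/2 = 25 Hz, appears at 2 Hz.
118 Hz mod fs = 18 Hz.
18 Hz ≤ fs/2 = 25 Hz, appears at 18 Hz.
Distinct values: {2 Hz, 8 Hz, 14 Hz, 18 Hz} → 4.

4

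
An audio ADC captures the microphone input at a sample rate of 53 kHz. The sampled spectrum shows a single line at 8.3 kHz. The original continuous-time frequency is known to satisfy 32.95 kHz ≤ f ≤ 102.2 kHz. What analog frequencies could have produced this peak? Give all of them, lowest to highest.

44.7 kHz, 61.3 kHz, 97.7 kHz

Frequencies that alias to 8.3 kHz are k·fs ± 8.3 kHz for integer k ≥ 0.
k=0: 8.3 kHz.
k=1: 44.7 kHz, 61.3 kHz.
k=2: 97.7 kHz, 114.3 kHz.
k=3: 150.7 kHz, 167.3 kHz.
Within [32.95 kHz, 102.2 kHz]: 44.7 kHz, 61.3 kHz, 97.7 kHz.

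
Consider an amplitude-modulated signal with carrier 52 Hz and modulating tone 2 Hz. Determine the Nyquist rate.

108 Hz

AM sidebands sit at fc ± fm = 50 Hz and 54 Hz.
Highest-frequency component: 54 Hz.
Nyquist rate = 2 × 54 Hz = 108 Hz.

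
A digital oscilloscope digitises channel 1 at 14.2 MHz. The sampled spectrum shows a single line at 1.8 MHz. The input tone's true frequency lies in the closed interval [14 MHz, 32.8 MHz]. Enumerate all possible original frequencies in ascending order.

16 MHz, 26.6 MHz, 30.2 MHz

Frequencies that alias to 1.8 MHz are k·fs ± 1.8 MHz for integer k ≥ 0.
k=0: 1.8 MHz.
k=1: 12.4 MHz, 16 MHz.
k=2: 26.6 MHz, 30.2 MHz.
k=3: 40.8 MHz, 44.4 MHz.
Within [14 MHz, 32.8 MHz]: 16 MHz, 26.6 MHz, 30.2 MHz.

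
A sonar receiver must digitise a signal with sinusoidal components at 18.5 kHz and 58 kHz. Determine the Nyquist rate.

Highest-frequency component: 58 kHz.
Nyquist rate = 2 × 58 kHz = 116 kHz.

116 kHz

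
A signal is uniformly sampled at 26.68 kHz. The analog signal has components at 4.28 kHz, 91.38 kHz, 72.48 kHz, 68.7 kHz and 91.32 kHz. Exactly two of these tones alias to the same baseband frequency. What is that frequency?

fs/2 = 13.34 kHz.
4.28 kHz ≤ fs/2 = 13.34 kHz, passes unchanged.
91.38 kHz mod fs = 11.34 kHz.
11.34 kHz ≤ fs/2 = 13.34 kHz, appears at 11.34 kHz.
72.48 kHz mod fs = 19.12 kHz.
19.12 kHz > fs/2 = 13.34 kHz, folds to fs − 19.12 kHz = 7.56 kHz.
68.7 kHz mod fs = 15.34 kHz.
15.34 kHz > fs/2 = 13.34 kHz, folds to fs − 15.34 kHz = 11.34 kHz.
91.32 kHz mod fs = 11.28 kHz.
11.28 kHz ≤ fs/2 = 13.34 kHz, appears at 11.28 kHz.
68.7 kHz and 91.38 kHz both map to 11.34 kHz.

11.34 kHz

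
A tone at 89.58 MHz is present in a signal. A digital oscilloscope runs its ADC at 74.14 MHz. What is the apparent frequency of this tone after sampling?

15.44 MHz

89.58 MHz mod fs = 15.44 MHz.
15.44 MHz ≤ fs/2 = 37.07 MHz, appears at 15.44 MHz.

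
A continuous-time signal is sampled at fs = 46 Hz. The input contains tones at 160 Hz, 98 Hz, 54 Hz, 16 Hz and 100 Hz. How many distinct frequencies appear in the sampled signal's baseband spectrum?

fs/2 = 23 Hz.
160 Hz mod fs = 22 Hz.
22 Hz ≤ fs/2 = 23 Hz, appears at 22 Hz.
98 Hz mod fs = 6 Hz.
6 Hz ≤ fs/2 = 23 Hz, appears at 6 Hz.
54 Hz mod fs = 8 Hz.
8 Hz ≤ fs/2 = 23 Hz, appears at 8 Hz.
16 Hz ≤ fs/2 = 23 Hz, passes unchanged.
100 Hz mod fs = 8 Hz.
8 Hz ≤ fs/2 = 23 Hz, appears at 8 Hz.
Distinct values: {6 Hz, 8 Hz, 16 Hz, 22 Hz} → 4.

4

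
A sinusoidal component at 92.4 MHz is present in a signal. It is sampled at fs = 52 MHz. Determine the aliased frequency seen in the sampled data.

92.4 MHz mod fs = 40.4 MHz.
40.4 MHz > fs/2 = 26 MHz, folds to fs − 40.4 MHz = 11.6 MHz.

11.6 MHz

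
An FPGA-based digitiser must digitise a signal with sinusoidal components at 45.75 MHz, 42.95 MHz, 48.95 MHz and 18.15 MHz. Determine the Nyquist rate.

Highest-frequency component: 48.95 MHz.
Nyquist rate = 2 × 48.95 MHz = 97.9 MHz.

97.9 MHz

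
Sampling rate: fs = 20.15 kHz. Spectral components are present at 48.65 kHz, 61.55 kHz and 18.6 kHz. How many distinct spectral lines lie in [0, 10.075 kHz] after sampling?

fs/2 = 10.075 kHz.
48.65 kHz mod fs = 8.35 kHz.
8.35 kHz ≤ fs/2 = 10.075 kHz, appears at 8.35 kHz.
61.55 kHz mod fs = 1.1 kHz.
1.1 kHz ≤ fs/2 = 10.075 kHz, appears at 1.1 kHz.
18.6 kHz > fs/2 = 10.075 kHz, folds to fs − 18.6 kHz = 1.55 kHz.
Distinct values: {1.1 kHz, 1.55 kHz, 8.35 kHz} → 3.

3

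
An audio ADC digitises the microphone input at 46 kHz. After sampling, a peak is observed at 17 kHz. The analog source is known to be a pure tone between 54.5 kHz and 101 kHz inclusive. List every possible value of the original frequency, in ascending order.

Frequencies that alias to 17 kHz are k·fs ± 17 kHz for integer k ≥ 0.
k=0: 17 kHz.
k=1: 29 kHz, 63 kHz.
k=2: 75 kHz, 109 kHz.
k=3: 121 kHz, 155 kHz.
Within [54.5 kHz, 101 kHz]: 63 kHz, 75 kHz.

63 kHz, 75 kHz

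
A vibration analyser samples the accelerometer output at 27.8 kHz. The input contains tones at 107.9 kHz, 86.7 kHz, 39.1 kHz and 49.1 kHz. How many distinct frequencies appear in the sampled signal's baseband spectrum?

fs/2 = 13.9 kHz.
107.9 kHz mod fs = 24.5 kHz.
24.5 kHz > fs/2 = 13.9 kHz, folds to fs − 24.5 kHz = 3.3 kHz.
86.7 kHz mod fs = 3.3 kHz.
3.3 kHz ≤ fs/2 = 13.9 kHz, appears at 3.3 kHz.
39.1 kHz mod fs = 11.3 kHz.
11.3 kHz ≤ fs/2 = 13.9 kHz, appears at 11.3 kHz.
49.1 kHz mod fs = 21.3 kHz.
21.3 kHz > fs/2 = 13.9 kHz, folds to fs − 21.3 kHz = 6.5 kHz.
Distinct values: {3.3 kHz, 6.5 kHz, 11.3 kHz} → 3.

3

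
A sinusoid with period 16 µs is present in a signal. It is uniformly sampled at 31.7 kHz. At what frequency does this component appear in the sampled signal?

T = 16 µs → f = 1/T = 62.5 kHz.
62.5 kHz mod fs = 30.8 kHz.
30.8 kHz > fs/2 = 15.85 kHz, folds to fs − 30.8 kHz = 0.9 kHz.

0.9 kHz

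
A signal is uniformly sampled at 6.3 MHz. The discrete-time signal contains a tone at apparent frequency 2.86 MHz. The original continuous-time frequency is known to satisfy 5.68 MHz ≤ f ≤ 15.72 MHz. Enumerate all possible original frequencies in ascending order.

Frequencies that alias to 2.86 MHz are k·fs ± 2.86 MHz for integer k ≥ 0.
k=0: 2.86 MHz.
k=1: 3.44 MHz, 9.16 MHz.
k=2: 9.74 MHz, 15.46 MHz.
k=3: 16.04 MHz, 21.76 MHz.
Within [5.68 MHz, 15.72 MHz]: 9.16 MHz, 9.74 MHz, 15.46 MHz.

9.16 MHz, 9.74 MHz, 15.46 MHz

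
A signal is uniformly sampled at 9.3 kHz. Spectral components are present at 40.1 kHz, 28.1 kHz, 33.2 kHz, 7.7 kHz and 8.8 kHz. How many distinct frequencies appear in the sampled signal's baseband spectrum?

fs/2 = 4.65 kHz.
40.1 kHz mod fs = 2.9 kHz.
2.9 kHz ≤ fs/2 = 4.65 kHz, appears at 2.9 kHz.
28.1 kHz mod fs = 0.2 kHz.
0.2 kHz ≤ fs/2 = 4.65 kHz, appears at 0.2 kHz.
33.2 kHz mod fs = 5.3 kHz.
5.3 kHz > fs/2 = 4.65 kHz, folds to fs − 5.3 kHz = 4 kHz.
7.7 kHz > fs/2 = 4.65 kHz, folds to fs − 7.7 kHz = 1.6 kHz.
8.8 kHz > fs/2 = 4.65 kHz, folds to fs − 8.8 kHz = 0.5 kHz.
Distinct values: {0.2 kHz, 0.5 kHz, 1.6 kHz, 2.9 kHz, 4 kHz} → 5.

5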